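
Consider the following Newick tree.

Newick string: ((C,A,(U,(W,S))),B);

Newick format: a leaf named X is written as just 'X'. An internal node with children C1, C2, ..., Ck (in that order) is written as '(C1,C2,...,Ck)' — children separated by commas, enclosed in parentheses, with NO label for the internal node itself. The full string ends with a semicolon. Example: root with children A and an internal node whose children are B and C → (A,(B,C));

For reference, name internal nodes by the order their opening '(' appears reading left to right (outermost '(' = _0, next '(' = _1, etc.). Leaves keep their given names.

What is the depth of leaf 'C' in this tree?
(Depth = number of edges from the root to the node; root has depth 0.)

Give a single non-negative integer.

Answer: 2

Derivation:
Newick: ((C,A,(U,(W,S))),B);
Naming internals by '(' encounter order: outermost '(' = _0, next = _1, ...
Query node: C
Path from root: _0 -> _1 -> C
Depth of C: 2 (number of edges from root)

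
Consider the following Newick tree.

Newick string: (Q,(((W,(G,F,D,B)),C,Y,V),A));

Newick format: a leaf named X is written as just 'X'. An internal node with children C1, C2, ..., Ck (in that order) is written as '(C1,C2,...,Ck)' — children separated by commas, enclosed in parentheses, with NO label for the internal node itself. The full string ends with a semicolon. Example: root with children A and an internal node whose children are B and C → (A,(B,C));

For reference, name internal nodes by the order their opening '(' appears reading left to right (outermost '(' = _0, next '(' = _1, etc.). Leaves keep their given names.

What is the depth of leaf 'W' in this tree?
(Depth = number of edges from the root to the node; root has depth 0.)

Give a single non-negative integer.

Newick: (Q,(((W,(G,F,D,B)),C,Y,V),A));
Naming internals by '(' encounter order: outermost '(' = _0, next = _1, ...
Query node: W
Path from root: _0 -> _1 -> _2 -> _3 -> W
Depth of W: 4 (number of edges from root)

Answer: 4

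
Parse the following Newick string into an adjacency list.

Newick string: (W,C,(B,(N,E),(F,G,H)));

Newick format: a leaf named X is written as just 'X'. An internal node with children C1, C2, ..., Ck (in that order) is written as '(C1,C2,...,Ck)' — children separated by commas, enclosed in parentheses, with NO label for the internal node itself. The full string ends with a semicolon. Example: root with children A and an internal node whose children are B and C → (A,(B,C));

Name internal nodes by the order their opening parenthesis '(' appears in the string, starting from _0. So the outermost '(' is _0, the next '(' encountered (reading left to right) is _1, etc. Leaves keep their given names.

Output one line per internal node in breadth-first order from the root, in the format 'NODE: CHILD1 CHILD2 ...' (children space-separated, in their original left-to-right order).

Input: (W,C,(B,(N,E),(F,G,H)));
Scanning left-to-right, naming '(' by encounter order:
  pos 0: '(' -> open internal node _0 (depth 1)
  pos 5: '(' -> open internal node _1 (depth 2)
  pos 8: '(' -> open internal node _2 (depth 3)
  pos 12: ')' -> close internal node _2 (now at depth 2)
  pos 14: '(' -> open internal node _3 (depth 3)
  pos 20: ')' -> close internal node _3 (now at depth 2)
  pos 21: ')' -> close internal node _1 (now at depth 1)
  pos 22: ')' -> close internal node _0 (now at depth 0)
Total internal nodes: 4
BFS adjacency from root:
  _0: W C _1
  _1: B _2 _3
  _2: N E
  _3: F G H

Answer: _0: W C _1
_1: B _2 _3
_2: N E
_3: F G H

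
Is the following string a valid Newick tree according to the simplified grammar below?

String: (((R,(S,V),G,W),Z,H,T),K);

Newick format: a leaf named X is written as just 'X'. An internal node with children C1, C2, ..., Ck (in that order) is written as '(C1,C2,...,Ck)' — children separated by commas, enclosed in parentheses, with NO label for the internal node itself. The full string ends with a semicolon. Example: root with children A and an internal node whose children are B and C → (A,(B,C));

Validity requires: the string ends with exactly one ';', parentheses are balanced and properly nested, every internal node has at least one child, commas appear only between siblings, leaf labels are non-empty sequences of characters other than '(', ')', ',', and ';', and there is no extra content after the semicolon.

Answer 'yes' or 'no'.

Input: (((R,(S,V),G,W),Z,H,T),K);
Paren balance: 4 '(' vs 4 ')' OK
Ends with single ';': True
Full parse: OK
Valid: True

Answer: yes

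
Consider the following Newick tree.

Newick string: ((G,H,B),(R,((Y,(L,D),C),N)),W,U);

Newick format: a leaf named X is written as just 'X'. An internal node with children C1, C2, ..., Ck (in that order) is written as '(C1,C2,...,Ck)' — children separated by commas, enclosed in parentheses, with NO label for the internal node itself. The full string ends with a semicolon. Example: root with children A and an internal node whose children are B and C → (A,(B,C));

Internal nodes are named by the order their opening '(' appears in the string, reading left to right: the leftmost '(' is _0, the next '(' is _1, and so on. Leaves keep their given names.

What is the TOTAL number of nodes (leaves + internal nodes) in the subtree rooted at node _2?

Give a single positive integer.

Answer: 10

Derivation:
Newick: ((G,H,B),(R,((Y,(L,D),C),N)),W,U);
Locate _2: it is the '(' at position 9 (the 3rd '(' reading left to right).
Query: subtree rooted at _2
_2: subtree_size = 1 + 9
  R: subtree_size = 1 + 0
  _3: subtree_size = 1 + 7
    _4: subtree_size = 1 + 5
      Y: subtree_size = 1 + 0
      _5: subtree_size = 1 + 2
        L: subtree_size = 1 + 0
        D: subtree_size = 1 + 0
      C: subtree_size = 1 + 0
    N: subtree_size = 1 + 0
Total subtree size of _2: 10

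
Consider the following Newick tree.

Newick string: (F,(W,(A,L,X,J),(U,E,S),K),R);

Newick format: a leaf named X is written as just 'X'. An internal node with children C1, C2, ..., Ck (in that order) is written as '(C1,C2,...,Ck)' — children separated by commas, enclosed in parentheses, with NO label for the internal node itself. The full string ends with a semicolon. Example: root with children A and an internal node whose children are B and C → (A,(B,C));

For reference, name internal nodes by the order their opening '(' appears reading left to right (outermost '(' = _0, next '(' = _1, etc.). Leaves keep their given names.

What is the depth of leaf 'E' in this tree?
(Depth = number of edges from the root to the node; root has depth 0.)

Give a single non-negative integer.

Answer: 3

Derivation:
Newick: (F,(W,(A,L,X,J),(U,E,S),K),R);
Naming internals by '(' encounter order: outermost '(' = _0, next = _1, ...
Query node: E
Path from root: _0 -> _1 -> _3 -> E
Depth of E: 3 (number of edges from root)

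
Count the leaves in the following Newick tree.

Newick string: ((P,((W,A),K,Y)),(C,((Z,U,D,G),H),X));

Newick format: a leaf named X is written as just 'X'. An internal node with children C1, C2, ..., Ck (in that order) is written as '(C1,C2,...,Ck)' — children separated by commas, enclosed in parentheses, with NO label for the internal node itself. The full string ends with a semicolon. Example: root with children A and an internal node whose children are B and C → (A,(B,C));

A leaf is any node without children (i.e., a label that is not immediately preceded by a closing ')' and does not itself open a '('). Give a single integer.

Newick: ((P,((W,A),K,Y)),(C,((Z,U,D,G),H),X));
Scan left-to-right; a leaf is any maximal label run not followed by '(':
  pos 2: leaf 'P' → count = 1
  pos 6: leaf 'W' → count = 2
  pos 8: leaf 'A' → count = 3
  pos 11: leaf 'K' → count = 4
  pos 13: leaf 'Y' → count = 5
  pos 18: leaf 'C' → count = 6
  pos 22: leaf 'Z' → count = 7
  pos 24: leaf 'U' → count = 8
  pos 26: leaf 'D' → count = 9
  pos 28: leaf 'G' → count = 10
  pos 31: leaf 'H' → count = 11
  pos 34: leaf 'X' → count = 12
Total leaves: 12

Answer: 12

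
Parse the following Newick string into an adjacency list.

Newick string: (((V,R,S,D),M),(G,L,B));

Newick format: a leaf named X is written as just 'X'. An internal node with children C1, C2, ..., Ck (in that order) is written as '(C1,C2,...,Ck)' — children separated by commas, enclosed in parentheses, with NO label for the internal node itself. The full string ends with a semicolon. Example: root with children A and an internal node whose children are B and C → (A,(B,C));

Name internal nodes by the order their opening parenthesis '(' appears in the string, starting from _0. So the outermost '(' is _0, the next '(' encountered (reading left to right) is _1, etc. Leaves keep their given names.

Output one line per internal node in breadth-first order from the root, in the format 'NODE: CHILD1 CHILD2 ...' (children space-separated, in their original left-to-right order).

Answer: _0: _1 _3
_1: _2 M
_3: G L B
_2: V R S D

Derivation:
Input: (((V,R,S,D),M),(G,L,B));
Scanning left-to-right, naming '(' by encounter order:
  pos 0: '(' -> open internal node _0 (depth 1)
  pos 1: '(' -> open internal node _1 (depth 2)
  pos 2: '(' -> open internal node _2 (depth 3)
  pos 10: ')' -> close internal node _2 (now at depth 2)
  pos 13: ')' -> close internal node _1 (now at depth 1)
  pos 15: '(' -> open internal node _3 (depth 2)
  pos 21: ')' -> close internal node _3 (now at depth 1)
  pos 22: ')' -> close internal node _0 (now at depth 0)
Total internal nodes: 4
BFS adjacency from root:
  _0: _1 _3
  _1: _2 M
  _3: G L B
  _2: V R S D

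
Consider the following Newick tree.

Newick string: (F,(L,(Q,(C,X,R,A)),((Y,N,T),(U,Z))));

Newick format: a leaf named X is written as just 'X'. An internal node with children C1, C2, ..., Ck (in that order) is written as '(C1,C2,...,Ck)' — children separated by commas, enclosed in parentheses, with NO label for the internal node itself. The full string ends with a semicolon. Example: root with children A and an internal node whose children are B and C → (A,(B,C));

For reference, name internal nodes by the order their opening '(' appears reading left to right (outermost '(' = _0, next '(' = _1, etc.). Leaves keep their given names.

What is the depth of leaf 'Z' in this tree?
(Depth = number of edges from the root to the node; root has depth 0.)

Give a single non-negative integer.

Newick: (F,(L,(Q,(C,X,R,A)),((Y,N,T),(U,Z))));
Naming internals by '(' encounter order: outermost '(' = _0, next = _1, ...
Query node: Z
Path from root: _0 -> _1 -> _4 -> _6 -> Z
Depth of Z: 4 (number of edges from root)

Answer: 4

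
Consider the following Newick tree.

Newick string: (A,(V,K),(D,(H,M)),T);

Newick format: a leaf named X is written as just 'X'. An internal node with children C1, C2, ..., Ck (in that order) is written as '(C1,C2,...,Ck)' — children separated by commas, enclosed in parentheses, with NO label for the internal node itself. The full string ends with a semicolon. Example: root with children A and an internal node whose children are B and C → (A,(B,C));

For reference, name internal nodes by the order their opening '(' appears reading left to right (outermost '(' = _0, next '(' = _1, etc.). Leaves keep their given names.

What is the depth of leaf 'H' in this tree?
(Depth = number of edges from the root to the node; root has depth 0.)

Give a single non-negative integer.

Answer: 3

Derivation:
Newick: (A,(V,K),(D,(H,M)),T);
Naming internals by '(' encounter order: outermost '(' = _0, next = _1, ...
Query node: H
Path from root: _0 -> _2 -> _3 -> H
Depth of H: 3 (number of edges from root)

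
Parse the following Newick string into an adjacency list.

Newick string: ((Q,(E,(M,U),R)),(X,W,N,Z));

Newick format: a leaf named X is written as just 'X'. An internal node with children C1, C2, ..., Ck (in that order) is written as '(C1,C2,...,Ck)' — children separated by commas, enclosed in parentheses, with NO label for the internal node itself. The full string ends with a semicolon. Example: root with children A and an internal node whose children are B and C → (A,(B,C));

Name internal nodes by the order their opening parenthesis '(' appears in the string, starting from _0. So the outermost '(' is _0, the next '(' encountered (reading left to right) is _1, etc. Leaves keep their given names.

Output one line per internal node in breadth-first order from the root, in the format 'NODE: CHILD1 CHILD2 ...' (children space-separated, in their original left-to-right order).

Input: ((Q,(E,(M,U),R)),(X,W,N,Z));
Scanning left-to-right, naming '(' by encounter order:
  pos 0: '(' -> open internal node _0 (depth 1)
  pos 1: '(' -> open internal node _1 (depth 2)
  pos 4: '(' -> open internal node _2 (depth 3)
  pos 7: '(' -> open internal node _3 (depth 4)
  pos 11: ')' -> close internal node _3 (now at depth 3)
  pos 14: ')' -> close internal node _2 (now at depth 2)
  pos 15: ')' -> close internal node _1 (now at depth 1)
  pos 17: '(' -> open internal node _4 (depth 2)
  pos 25: ')' -> close internal node _4 (now at depth 1)
  pos 26: ')' -> close internal node _0 (now at depth 0)
Total internal nodes: 5
BFS adjacency from root:
  _0: _1 _4
  _1: Q _2
  _4: X W N Z
  _2: E _3 R
  _3: M U

Answer: _0: _1 _4
_1: Q _2
_4: X W N Z
_2: E _3 R
_3: M U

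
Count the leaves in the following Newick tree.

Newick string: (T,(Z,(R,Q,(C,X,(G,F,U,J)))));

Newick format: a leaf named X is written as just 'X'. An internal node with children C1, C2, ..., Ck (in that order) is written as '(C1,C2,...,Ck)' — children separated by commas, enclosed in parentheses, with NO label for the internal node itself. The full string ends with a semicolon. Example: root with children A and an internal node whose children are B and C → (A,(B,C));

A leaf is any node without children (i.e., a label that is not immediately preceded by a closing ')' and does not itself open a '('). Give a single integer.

Newick: (T,(Z,(R,Q,(C,X,(G,F,U,J)))));
Scan left-to-right; a leaf is any maximal label run not followed by '(':
  pos 1: leaf 'T' → count = 1
  pos 4: leaf 'Z' → count = 2
  pos 7: leaf 'R' → count = 3
  pos 9: leaf 'Q' → count = 4
  pos 12: leaf 'C' → count = 5
  pos 14: leaf 'X' → count = 6
  pos 17: leaf 'G' → count = 7
  pos 19: leaf 'F' → count = 8
  pos 21: leaf 'U' → count = 9
  pos 23: leaf 'J' → count = 10
Total leaves: 10

Answer: 10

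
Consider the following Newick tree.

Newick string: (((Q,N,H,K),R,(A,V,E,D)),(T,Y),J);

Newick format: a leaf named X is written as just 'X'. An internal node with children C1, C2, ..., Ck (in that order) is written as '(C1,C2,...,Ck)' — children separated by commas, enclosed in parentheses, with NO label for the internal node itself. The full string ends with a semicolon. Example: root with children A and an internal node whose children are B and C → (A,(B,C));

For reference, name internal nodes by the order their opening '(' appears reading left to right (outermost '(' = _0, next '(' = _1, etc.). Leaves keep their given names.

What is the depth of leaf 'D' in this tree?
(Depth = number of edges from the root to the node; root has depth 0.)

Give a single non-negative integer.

Newick: (((Q,N,H,K),R,(A,V,E,D)),(T,Y),J);
Naming internals by '(' encounter order: outermost '(' = _0, next = _1, ...
Query node: D
Path from root: _0 -> _1 -> _3 -> D
Depth of D: 3 (number of edges from root)

Answer: 3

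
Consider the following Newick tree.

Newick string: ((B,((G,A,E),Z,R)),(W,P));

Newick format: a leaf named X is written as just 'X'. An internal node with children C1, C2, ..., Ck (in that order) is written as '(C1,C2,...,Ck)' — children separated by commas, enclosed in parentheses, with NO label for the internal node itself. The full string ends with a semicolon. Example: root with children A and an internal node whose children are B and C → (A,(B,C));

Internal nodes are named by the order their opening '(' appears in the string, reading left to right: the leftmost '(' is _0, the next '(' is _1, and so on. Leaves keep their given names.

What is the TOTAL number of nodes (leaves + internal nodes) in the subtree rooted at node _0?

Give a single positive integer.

Answer: 13

Derivation:
Newick: ((B,((G,A,E),Z,R)),(W,P));
Locate _0: it is the '(' at position 0 (the 1st '(' reading left to right).
Query: subtree rooted at _0
_0: subtree_size = 1 + 12
  _1: subtree_size = 1 + 8
    B: subtree_size = 1 + 0
    _2: subtree_size = 1 + 6
      _3: subtree_size = 1 + 3
        G: subtree_size = 1 + 0
        A: subtree_size = 1 + 0
        E: subtree_size = 1 + 0
      Z: subtree_size = 1 + 0
      R: subtree_size = 1 + 0
  _4: subtree_size = 1 + 2
    W: subtree_size = 1 + 0
    P: subtree_size = 1 + 0
Total subtree size of _0: 13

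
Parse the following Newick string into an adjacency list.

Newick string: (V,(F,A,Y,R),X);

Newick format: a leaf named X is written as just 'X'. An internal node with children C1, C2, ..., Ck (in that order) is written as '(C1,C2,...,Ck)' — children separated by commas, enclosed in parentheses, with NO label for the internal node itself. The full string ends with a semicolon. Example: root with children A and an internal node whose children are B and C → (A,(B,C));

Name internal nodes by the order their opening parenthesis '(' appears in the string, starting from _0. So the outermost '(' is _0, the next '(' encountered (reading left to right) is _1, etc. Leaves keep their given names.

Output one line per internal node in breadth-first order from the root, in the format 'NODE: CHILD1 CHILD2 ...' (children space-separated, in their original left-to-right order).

Answer: _0: V _1 X
_1: F A Y R

Derivation:
Input: (V,(F,A,Y,R),X);
Scanning left-to-right, naming '(' by encounter order:
  pos 0: '(' -> open internal node _0 (depth 1)
  pos 3: '(' -> open internal node _1 (depth 2)
  pos 11: ')' -> close internal node _1 (now at depth 1)
  pos 14: ')' -> close internal node _0 (now at depth 0)
Total internal nodes: 2
BFS adjacency from root:
  _0: V _1 X
  _1: F A Y R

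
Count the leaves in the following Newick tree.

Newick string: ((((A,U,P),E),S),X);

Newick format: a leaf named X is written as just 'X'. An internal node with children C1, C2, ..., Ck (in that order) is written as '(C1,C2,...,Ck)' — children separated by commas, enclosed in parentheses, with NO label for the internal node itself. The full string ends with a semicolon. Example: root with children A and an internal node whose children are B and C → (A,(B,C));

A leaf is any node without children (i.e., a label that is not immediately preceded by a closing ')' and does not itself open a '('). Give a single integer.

Answer: 6

Derivation:
Newick: ((((A,U,P),E),S),X);
Scan left-to-right; a leaf is any maximal label run not followed by '(':
  pos 4: leaf 'A' → count = 1
  pos 6: leaf 'U' → count = 2
  pos 8: leaf 'P' → count = 3
  pos 11: leaf 'E' → count = 4
  pos 14: leaf 'S' → count = 5
  pos 17: leaf 'X' → count = 6
Total leaves: 6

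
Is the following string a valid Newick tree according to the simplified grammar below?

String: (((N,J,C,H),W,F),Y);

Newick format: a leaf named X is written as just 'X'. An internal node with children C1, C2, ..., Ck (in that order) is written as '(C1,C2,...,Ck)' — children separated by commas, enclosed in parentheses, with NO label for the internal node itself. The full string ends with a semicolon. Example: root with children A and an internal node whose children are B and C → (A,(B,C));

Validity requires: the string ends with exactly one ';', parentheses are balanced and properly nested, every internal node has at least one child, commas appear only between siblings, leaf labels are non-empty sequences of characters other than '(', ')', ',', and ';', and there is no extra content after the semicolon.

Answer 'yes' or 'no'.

Answer: yes

Derivation:
Input: (((N,J,C,H),W,F),Y);
Paren balance: 3 '(' vs 3 ')' OK
Ends with single ';': True
Full parse: OK
Valid: True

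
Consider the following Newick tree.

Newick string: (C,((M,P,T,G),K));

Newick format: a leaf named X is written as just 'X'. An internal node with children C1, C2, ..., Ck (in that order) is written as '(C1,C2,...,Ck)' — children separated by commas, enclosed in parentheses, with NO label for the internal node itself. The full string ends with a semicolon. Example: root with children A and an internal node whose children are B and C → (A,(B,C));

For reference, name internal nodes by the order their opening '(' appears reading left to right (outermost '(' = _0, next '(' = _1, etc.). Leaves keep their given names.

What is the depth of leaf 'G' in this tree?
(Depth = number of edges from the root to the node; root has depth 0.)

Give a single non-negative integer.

Newick: (C,((M,P,T,G),K));
Naming internals by '(' encounter order: outermost '(' = _0, next = _1, ...
Query node: G
Path from root: _0 -> _1 -> _2 -> G
Depth of G: 3 (number of edges from root)

Answer: 3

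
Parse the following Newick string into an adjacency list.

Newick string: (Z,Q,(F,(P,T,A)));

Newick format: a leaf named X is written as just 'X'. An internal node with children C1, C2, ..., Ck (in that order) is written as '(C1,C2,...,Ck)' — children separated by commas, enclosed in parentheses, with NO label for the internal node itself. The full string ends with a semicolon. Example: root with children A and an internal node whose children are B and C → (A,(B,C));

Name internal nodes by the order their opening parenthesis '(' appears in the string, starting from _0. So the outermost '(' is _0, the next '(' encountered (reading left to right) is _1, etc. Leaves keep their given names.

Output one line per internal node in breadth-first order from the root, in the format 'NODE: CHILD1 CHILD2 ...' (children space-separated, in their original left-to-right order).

Answer: _0: Z Q _1
_1: F _2
_2: P T A

Derivation:
Input: (Z,Q,(F,(P,T,A)));
Scanning left-to-right, naming '(' by encounter order:
  pos 0: '(' -> open internal node _0 (depth 1)
  pos 5: '(' -> open internal node _1 (depth 2)
  pos 8: '(' -> open internal node _2 (depth 3)
  pos 14: ')' -> close internal node _2 (now at depth 2)
  pos 15: ')' -> close internal node _1 (now at depth 1)
  pos 16: ')' -> close internal node _0 (now at depth 0)
Total internal nodes: 3
BFS adjacency from root:
  _0: Z Q _1
  _1: F _2
  _2: P T A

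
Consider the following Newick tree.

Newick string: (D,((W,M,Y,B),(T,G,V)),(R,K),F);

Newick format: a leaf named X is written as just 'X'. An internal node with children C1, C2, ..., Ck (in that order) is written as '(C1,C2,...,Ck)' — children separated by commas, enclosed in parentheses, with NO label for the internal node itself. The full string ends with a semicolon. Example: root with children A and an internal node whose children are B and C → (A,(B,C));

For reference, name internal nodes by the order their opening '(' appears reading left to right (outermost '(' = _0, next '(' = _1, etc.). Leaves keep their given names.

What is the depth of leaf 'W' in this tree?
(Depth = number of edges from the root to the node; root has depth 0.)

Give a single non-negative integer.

Newick: (D,((W,M,Y,B),(T,G,V)),(R,K),F);
Naming internals by '(' encounter order: outermost '(' = _0, next = _1, ...
Query node: W
Path from root: _0 -> _1 -> _2 -> W
Depth of W: 3 (number of edges from root)

Answer: 3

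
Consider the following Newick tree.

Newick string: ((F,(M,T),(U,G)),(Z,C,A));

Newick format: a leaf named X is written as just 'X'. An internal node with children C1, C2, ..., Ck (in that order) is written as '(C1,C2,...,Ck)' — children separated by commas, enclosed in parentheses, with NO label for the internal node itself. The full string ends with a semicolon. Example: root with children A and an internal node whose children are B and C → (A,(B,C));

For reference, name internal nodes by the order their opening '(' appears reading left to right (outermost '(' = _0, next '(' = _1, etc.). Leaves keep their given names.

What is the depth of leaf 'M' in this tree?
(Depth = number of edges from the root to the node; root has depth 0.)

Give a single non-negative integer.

Answer: 3

Derivation:
Newick: ((F,(M,T),(U,G)),(Z,C,A));
Naming internals by '(' encounter order: outermost '(' = _0, next = _1, ...
Query node: M
Path from root: _0 -> _1 -> _2 -> M
Depth of M: 3 (number of edges from root)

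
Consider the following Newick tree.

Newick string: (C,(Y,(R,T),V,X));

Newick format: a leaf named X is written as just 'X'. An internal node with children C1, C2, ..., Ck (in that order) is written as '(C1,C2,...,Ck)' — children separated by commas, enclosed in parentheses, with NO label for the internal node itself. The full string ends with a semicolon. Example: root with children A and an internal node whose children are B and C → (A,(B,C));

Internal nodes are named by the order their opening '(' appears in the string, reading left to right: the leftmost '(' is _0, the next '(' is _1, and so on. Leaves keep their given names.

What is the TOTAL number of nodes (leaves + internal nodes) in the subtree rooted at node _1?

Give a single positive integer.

Answer: 7

Derivation:
Newick: (C,(Y,(R,T),V,X));
Locate _1: it is the '(' at position 3 (the 2nd '(' reading left to right).
Query: subtree rooted at _1
_1: subtree_size = 1 + 6
  Y: subtree_size = 1 + 0
  _2: subtree_size = 1 + 2
    R: subtree_size = 1 + 0
    T: subtree_size = 1 + 0
  V: subtree_size = 1 + 0
  X: subtree_size = 1 + 0
Total subtree size of _1: 7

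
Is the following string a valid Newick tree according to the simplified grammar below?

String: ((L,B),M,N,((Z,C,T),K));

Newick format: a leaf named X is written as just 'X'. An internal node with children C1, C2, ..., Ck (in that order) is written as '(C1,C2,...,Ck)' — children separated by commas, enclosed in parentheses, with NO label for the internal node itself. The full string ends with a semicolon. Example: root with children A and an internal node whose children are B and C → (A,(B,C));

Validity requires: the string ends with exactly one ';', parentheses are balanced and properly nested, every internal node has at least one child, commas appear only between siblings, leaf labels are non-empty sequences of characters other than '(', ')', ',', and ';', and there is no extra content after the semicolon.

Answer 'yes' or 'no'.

Input: ((L,B),M,N,((Z,C,T),K));
Paren balance: 4 '(' vs 4 ')' OK
Ends with single ';': True
Full parse: OK
Valid: True

Answer: yes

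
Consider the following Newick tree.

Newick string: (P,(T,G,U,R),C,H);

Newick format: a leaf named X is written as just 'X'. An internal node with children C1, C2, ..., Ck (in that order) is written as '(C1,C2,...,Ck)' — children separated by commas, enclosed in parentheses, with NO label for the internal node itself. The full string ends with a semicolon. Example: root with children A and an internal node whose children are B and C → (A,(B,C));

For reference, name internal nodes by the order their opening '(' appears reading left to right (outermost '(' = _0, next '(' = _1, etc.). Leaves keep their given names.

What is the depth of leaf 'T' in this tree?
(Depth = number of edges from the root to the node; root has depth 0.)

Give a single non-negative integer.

Answer: 2

Derivation:
Newick: (P,(T,G,U,R),C,H);
Naming internals by '(' encounter order: outermost '(' = _0, next = _1, ...
Query node: T
Path from root: _0 -> _1 -> T
Depth of T: 2 (number of edges from root)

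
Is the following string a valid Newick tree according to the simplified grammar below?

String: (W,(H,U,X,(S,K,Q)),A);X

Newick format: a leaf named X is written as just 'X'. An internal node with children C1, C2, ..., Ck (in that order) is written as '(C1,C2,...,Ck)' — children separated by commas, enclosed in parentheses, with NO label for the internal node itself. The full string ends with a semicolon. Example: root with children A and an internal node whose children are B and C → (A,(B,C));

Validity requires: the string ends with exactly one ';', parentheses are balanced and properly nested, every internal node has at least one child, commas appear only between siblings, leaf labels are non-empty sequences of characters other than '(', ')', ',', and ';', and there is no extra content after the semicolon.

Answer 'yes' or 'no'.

Answer: no

Derivation:
Input: (W,(H,U,X,(S,K,Q)),A);X
Paren balance: 3 '(' vs 3 ')' OK
Ends with single ';': False
Full parse: FAILS (must end with ;)
Valid: False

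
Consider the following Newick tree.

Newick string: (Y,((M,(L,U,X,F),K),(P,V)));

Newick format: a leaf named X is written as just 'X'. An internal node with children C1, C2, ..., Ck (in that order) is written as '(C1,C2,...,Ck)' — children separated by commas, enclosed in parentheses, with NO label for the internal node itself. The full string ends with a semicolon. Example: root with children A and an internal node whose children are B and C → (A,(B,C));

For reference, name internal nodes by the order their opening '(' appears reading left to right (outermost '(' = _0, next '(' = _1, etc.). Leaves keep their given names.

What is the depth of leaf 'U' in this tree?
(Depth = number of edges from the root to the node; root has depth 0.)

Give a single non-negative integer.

Newick: (Y,((M,(L,U,X,F),K),(P,V)));
Naming internals by '(' encounter order: outermost '(' = _0, next = _1, ...
Query node: U
Path from root: _0 -> _1 -> _2 -> _3 -> U
Depth of U: 4 (number of edges from root)

Answer: 4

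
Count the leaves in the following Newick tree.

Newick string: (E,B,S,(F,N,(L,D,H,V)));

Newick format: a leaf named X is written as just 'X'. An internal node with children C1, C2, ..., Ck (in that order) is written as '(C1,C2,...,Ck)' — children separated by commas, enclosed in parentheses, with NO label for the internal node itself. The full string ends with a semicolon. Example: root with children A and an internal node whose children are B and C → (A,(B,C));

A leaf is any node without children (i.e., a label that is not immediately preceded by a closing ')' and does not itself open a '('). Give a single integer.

Newick: (E,B,S,(F,N,(L,D,H,V)));
Scan left-to-right; a leaf is any maximal label run not followed by '(':
  pos 1: leaf 'E' → count = 1
  pos 3: leaf 'B' → count = 2
  pos 5: leaf 'S' → count = 3
  pos 8: leaf 'F' → count = 4
  pos 10: leaf 'N' → count = 5
  pos 13: leaf 'L' → count = 6
  pos 15: leaf 'D' → count = 7
  pos 17: leaf 'H' → count = 8
  pos 19: leaf 'V' → count = 9
Total leaves: 9

Answer: 9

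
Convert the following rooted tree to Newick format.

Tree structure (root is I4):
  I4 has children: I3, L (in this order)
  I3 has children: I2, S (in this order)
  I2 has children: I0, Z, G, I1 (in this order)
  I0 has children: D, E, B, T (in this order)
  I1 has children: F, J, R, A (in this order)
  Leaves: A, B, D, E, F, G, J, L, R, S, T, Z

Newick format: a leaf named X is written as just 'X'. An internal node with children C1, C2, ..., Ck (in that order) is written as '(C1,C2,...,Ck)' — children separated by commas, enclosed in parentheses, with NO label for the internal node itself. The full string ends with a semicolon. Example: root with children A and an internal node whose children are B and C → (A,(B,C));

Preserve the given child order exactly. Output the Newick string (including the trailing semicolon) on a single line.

Answer: ((((D,E,B,T),Z,G,(F,J,R,A)),S),L);

Derivation:
internal I4 with children ['I3', 'L']
  internal I3 with children ['I2', 'S']
    internal I2 with children ['I0', 'Z', 'G', 'I1']
      internal I0 with children ['D', 'E', 'B', 'T']
        leaf 'D' → 'D'
        leaf 'E' → 'E'
        leaf 'B' → 'B'
        leaf 'T' → 'T'
      → '(D,E,B,T)'
      leaf 'Z' → 'Z'
      leaf 'G' → 'G'
      internal I1 with children ['F', 'J', 'R', 'A']
        leaf 'F' → 'F'
        leaf 'J' → 'J'
        leaf 'R' → 'R'
        leaf 'A' → 'A'
      → '(F,J,R,A)'
    → '((D,E,B,T),Z,G,(F,J,R,A))'
    leaf 'S' → 'S'
  → '(((D,E,B,T),Z,G,(F,J,R,A)),S)'
  leaf 'L' → 'L'
→ '((((D,E,B,T),Z,G,(F,J,R,A)),S),L)'
Final: ((((D,E,B,T),Z,G,(F,J,R,A)),S),L);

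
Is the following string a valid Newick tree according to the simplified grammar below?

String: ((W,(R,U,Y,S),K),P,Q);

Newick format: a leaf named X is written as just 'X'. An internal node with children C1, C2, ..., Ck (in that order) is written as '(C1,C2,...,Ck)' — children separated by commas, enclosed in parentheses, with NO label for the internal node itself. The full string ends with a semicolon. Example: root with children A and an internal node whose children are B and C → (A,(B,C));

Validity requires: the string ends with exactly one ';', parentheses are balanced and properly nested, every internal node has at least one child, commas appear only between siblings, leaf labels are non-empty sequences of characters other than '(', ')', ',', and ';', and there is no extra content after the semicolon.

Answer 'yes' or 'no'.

Input: ((W,(R,U,Y,S),K),P,Q);
Paren balance: 3 '(' vs 3 ')' OK
Ends with single ';': True
Full parse: OK
Valid: True

Answer: yes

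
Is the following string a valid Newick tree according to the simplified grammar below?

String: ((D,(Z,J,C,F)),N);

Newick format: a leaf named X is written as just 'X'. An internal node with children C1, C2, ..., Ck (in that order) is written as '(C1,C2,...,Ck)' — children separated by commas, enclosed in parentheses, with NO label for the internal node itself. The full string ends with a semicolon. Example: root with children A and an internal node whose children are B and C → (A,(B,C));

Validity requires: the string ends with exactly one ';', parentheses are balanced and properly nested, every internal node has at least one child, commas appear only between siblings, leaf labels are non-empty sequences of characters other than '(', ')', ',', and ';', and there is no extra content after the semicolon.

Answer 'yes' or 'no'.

Answer: yes

Derivation:
Input: ((D,(Z,J,C,F)),N);
Paren balance: 3 '(' vs 3 ')' OK
Ends with single ';': True
Full parse: OK
Valid: True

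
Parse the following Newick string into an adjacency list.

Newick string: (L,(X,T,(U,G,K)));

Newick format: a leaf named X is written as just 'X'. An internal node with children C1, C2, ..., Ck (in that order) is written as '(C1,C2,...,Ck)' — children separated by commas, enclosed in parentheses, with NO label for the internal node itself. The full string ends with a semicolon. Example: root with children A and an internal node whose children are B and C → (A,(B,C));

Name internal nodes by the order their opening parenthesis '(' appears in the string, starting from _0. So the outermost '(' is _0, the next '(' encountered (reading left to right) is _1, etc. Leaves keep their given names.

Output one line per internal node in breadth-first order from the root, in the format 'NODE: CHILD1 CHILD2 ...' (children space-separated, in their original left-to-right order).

Input: (L,(X,T,(U,G,K)));
Scanning left-to-right, naming '(' by encounter order:
  pos 0: '(' -> open internal node _0 (depth 1)
  pos 3: '(' -> open internal node _1 (depth 2)
  pos 8: '(' -> open internal node _2 (depth 3)
  pos 14: ')' -> close internal node _2 (now at depth 2)
  pos 15: ')' -> close internal node _1 (now at depth 1)
  pos 16: ')' -> close internal node _0 (now at depth 0)
Total internal nodes: 3
BFS adjacency from root:
  _0: L _1
  _1: X T _2
  _2: U G K

Answer: _0: L _1
_1: X T _2
_2: U G K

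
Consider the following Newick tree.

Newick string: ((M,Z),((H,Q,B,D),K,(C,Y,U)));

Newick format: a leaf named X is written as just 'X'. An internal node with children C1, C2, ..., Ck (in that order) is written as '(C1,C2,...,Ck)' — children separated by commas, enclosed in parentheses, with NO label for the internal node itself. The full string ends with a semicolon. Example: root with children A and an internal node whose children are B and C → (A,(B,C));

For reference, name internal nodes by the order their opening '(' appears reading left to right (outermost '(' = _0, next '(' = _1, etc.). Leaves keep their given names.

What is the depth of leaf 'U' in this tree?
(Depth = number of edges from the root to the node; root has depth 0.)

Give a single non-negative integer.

Answer: 3

Derivation:
Newick: ((M,Z),((H,Q,B,D),K,(C,Y,U)));
Naming internals by '(' encounter order: outermost '(' = _0, next = _1, ...
Query node: U
Path from root: _0 -> _2 -> _4 -> U
Depth of U: 3 (number of edges from root)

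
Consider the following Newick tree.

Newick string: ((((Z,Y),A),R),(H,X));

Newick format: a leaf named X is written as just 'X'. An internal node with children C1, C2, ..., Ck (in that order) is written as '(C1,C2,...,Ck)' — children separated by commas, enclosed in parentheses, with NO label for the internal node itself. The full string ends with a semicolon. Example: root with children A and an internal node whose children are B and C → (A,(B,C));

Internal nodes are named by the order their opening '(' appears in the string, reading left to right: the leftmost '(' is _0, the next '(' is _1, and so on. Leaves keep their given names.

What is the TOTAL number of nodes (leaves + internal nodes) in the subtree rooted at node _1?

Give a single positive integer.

Answer: 7

Derivation:
Newick: ((((Z,Y),A),R),(H,X));
Locate _1: it is the '(' at position 1 (the 2nd '(' reading left to right).
Query: subtree rooted at _1
_1: subtree_size = 1 + 6
  _2: subtree_size = 1 + 4
    _3: subtree_size = 1 + 2
      Z: subtree_size = 1 + 0
      Y: subtree_size = 1 + 0
    A: subtree_size = 1 + 0
  R: subtree_size = 1 + 0
Total subtree size of _1: 7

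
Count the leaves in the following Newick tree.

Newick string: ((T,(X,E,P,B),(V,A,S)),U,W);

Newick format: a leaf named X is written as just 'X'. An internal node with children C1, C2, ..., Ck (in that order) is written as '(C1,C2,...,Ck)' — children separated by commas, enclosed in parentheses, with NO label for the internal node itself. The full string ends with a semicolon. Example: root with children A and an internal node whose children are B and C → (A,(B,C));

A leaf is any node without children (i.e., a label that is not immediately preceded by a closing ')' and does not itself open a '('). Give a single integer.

Answer: 10

Derivation:
Newick: ((T,(X,E,P,B),(V,A,S)),U,W);
Scan left-to-right; a leaf is any maximal label run not followed by '(':
  pos 2: leaf 'T' → count = 1
  pos 5: leaf 'X' → count = 2
  pos 7: leaf 'E' → count = 3
  pos 9: leaf 'P' → count = 4
  pos 11: leaf 'B' → count = 5
  pos 15: leaf 'V' → count = 6
  pos 17: leaf 'A' → count = 7
  pos 19: leaf 'S' → count = 8
  pos 23: leaf 'U' → count = 9
  pos 25: leaf 'W' → count = 10
Total leaves: 10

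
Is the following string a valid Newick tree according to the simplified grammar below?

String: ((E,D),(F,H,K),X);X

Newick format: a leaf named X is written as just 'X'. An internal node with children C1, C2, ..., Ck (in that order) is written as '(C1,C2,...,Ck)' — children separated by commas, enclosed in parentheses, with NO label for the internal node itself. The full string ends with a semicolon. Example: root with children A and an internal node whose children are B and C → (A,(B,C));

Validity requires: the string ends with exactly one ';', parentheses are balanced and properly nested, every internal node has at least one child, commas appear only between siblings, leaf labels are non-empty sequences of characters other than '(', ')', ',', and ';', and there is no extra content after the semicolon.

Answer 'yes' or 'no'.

Input: ((E,D),(F,H,K),X);X
Paren balance: 3 '(' vs 3 ')' OK
Ends with single ';': False
Full parse: FAILS (must end with ;)
Valid: False

Answer: no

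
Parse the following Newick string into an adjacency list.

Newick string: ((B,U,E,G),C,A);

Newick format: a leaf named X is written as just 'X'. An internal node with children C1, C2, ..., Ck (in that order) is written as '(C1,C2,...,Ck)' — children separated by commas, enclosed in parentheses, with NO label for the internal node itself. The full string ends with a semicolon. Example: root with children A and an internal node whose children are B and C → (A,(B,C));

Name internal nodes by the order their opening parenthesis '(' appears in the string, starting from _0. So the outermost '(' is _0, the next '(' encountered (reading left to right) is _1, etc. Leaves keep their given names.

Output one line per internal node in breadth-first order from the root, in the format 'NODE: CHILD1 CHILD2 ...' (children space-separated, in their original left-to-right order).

Answer: _0: _1 C A
_1: B U E G

Derivation:
Input: ((B,U,E,G),C,A);
Scanning left-to-right, naming '(' by encounter order:
  pos 0: '(' -> open internal node _0 (depth 1)
  pos 1: '(' -> open internal node _1 (depth 2)
  pos 9: ')' -> close internal node _1 (now at depth 1)
  pos 14: ')' -> close internal node _0 (now at depth 0)
Total internal nodes: 2
BFS adjacency from root:
  _0: _1 C A
  _1: B U E G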